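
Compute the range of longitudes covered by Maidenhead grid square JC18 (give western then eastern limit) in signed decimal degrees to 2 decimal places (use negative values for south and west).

2.00, 4.00

Field J=9, C=2: +9·20° lon, +2·10° lat → SW at lon 0°, lat -70°.
Square 1, 8: +1·2° lon, +8·1° lat → SW at lon 2°, lat -62°.
Cell spans 2° lon × 1° lat.
west 2.00, east 4.00.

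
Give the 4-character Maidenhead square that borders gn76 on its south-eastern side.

GN85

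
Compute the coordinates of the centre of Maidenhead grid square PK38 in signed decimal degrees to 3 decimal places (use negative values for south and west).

Field P=15, K=10: +15·20° lon, +10·10° lat → SW at lon 120°, lat 10°.
Square 3, 8: +3·2° lon, +8·1° lat → SW at lon 126°, lat 18°.
Cell spans 2° lon × 1° lat. Centre is SW corner plus half of each.
latitude 18.500, longitude 127.000.

18.500, 127.000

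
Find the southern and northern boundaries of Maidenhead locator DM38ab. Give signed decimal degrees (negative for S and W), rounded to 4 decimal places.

38.0417, 38.0833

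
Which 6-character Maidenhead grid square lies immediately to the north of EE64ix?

EE65ia

Latitude subsquare x = 23; +1 → 24, wraps to 0 = a, carry into square.
Latitude square 4; +1 → 5.
The longitude characters are unchanged.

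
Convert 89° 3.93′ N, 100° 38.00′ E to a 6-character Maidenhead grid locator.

OR09hb

Offset from 180°W / 90°S: lon 280.6333°, lat 179.0655°.
Field: 280.6333/20 → 14 → O, 179.0655/10 → 17 → R; chars OR.
Square: 0.6333/2 → 0, 9.0655/1 → 9; chars 09.
Subsquare: 0.6333/0.0833333 → 7 → h, 0.0655/0.0416667 → 1 → b; chars hb.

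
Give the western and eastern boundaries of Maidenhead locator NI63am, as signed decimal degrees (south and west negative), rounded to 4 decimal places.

92.0000, 92.0833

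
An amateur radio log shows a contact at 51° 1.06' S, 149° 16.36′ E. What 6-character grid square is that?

QD48px

Add 180° to longitude and 90° to latitude: 329.2727, 38.9823.
Field (20°×10°, letters A–R): 329.2727/20 → 16 → Q, 38.9823/10 → 3 → D; chars QD.
Square (2°×1°, digits 0–9): 9.2727/2 → 4, 8.9823/1 → 8; chars 48.
Subsquare (5′×2.5′, letters a–x): 1.2727/0.0833333 → 15 → p, 0.9823/0.0416667 → 23 → x; chars px.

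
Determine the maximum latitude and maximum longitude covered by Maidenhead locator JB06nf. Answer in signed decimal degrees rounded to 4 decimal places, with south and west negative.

-73.7500, 1.1667

Field J=9, B=1: +9·20° lon, +1·10° lat → SW at lon 0°, lat -80°.
Square 0, 6: +0·2° lon, +6·1° lat → SW at lon 0°, lat -74°.
Subsquare n=13, f=5: +13·0.0833333° lon, +5·0.0416667° lat → SW at lon 1.08333°, lat -73.7917°.
Cell spans 0.0833333° lon × 0.0416667° lat. NE corner is SW corner plus one full cell.
latitude -73.7500, longitude 1.1667.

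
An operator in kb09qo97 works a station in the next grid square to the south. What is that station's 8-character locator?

Latitude extended square 7; −1 → 6.
The longitude characters are unchanged.

KB09qo96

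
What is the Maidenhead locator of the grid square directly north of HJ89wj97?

HJ89wj98

Latitude extended square 7; +1 → 8.
The longitude characters are unchanged.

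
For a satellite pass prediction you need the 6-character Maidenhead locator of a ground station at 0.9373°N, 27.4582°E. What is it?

KJ30rw

Add 180° to longitude and 90° to latitude: 207.4582, 90.9373.
Field: 207.4582/20 → 10 → K, 90.9373/10 → 9 → J; chars KJ.
Square: 7.4582/2 → 3, 0.9373/1 → 0; chars 30.
Subsquare: 1.4582/0.0833333 → 17 → r, 0.9373/0.0416667 → 22 → w; chars rw.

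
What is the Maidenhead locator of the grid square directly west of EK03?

Longitude square 0; −1 → -1, wraps to 9, carry into field.
Longitude field E = 4; −1 → 3 = D.
The latitude characters are unchanged.

DK93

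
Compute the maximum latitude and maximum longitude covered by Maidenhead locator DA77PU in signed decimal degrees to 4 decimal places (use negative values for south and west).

Field D=3, A=0: +3·20° lon, +0·10° lat → SW at lon -120°, lat -90°.
Square 7, 7: +7·2° lon, +7·1° lat → SW at lon -106°, lat -83°.
Subsquare p=15, u=20: +15·0.0833333° lon, +20·0.0416667° lat → SW at lon -104.75°, lat -82.1667°.
Cell spans 0.0833333° lon × 0.0416667° lat. NE corner is SW corner plus one full cell.
latitude -82.1250, longitude -104.6667.

-82.1250, -104.6667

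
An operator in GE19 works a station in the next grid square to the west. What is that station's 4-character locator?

Longitude square 1; −1 → 0.
The latitude characters are unchanged.

GE09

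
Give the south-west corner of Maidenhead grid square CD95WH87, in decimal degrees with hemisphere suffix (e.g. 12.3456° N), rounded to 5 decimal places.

54.67917° S, 120.10000° W

Field C=2, D=3: +2·20° lon, +3·10° lat → SW at lon -140°, lat -60°.
Square 9, 5: +9·2° lon, +5·1° lat → SW at lon -122°, lat -55°.
Subsquare w=22, h=7: +22·0.0833333° lon, +7·0.0416667° lat → SW at lon -120.167°, lat -54.7083°.
Extended square 8, 7: +8·0.00833333° lon, +7·0.00416667° lat → SW at lon -120.1°, lat -54.6792°.
latitude 54.67917° S, longitude 120.10000° W.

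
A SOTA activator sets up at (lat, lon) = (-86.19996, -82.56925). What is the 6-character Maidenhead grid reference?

Shift to the Maidenhead origin (180°W, 90°S): lon 97.4308, lat 3.8000.
Field: 97.4308/20 → 4 → E, 3.8000/10 → 0 → A; chars EA.
Square: 17.4308/2 → 8, 3.8000/1 → 3; chars 83.
Subsquare: 1.4308/0.0833333 → 17 → r, 0.8000/0.0416667 → 19 → t; chars rt.

EA83rt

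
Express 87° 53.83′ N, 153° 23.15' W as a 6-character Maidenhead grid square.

Add 180° to longitude and 90° to latitude: 26.6142, 177.8972.
Field: lon ⌊26.6142/20⌋ = 1 → B; lat ⌊177.8972/10⌋ = 17 → R.
Square: lon ⌊6.6142/2⌋ = 3; lat ⌊7.8972/1⌋ = 7.
Subsquare: lon ⌊0.6142/0.0833333⌋ = 7 → h; lat ⌊0.8972/0.0416667⌋ = 21 → v.

BR37hv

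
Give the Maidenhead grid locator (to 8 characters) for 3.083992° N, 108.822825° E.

Shift to the Maidenhead origin (180°W, 90°S): lon 288.82282, lat 93.08399.
Field (20°×10°, letters A–R): lon ⌊288.82282/20⌋ = 14 → O; lat ⌊93.08399/10⌋ = 9 → J.
Square (2°×1°, digits 0–9): lon ⌊8.82282/2⌋ = 4; lat ⌊3.08399/1⌋ = 3.
Subsquare (5′×2.5′, letters a–x): lon ⌊0.82282/0.0833333⌋ = 9 → j; lat ⌊0.08399/0.0416667⌋ = 2 → c.
Extended square (30″×15″, digits 0–9): lon ⌊0.07282/0.00833333⌋ = 8; lat ⌊0.00066/0.00416667⌋ = 0.

OJ43jc80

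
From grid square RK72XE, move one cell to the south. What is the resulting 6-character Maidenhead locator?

Latitude subsquare e = 4; −1 → 3 = d.
The longitude characters are unchanged.

RK72xd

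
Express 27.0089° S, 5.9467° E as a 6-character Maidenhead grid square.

JG22xx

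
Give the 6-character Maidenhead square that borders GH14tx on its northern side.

Latitude subsquare x = 23; +1 → 24, wraps to 0 = a, carry into square.
Latitude square 4; +1 → 5.
The longitude characters are unchanged.

GH15ta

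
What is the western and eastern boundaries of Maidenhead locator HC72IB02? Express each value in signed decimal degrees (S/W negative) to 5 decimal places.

-25.33333, -25.32500

Field H=7, C=2: +7·20° lon, +2·10° lat → SW at lon -40°, lat -70°.
Square 7, 2: +7·2° lon, +2·1° lat → SW at lon -26°, lat -68°.
Subsquare i=8, b=1: +8·0.0833333° lon, +1·0.0416667° lat → SW at lon -25.3333°, lat -67.9583°.
Extended square 0, 2: +0·0.00833333° lon, +2·0.00416667° lat → SW at lon -25.3333°, lat -67.95°.
Cell spans 0.00833333° lon × 0.00416667° lat.
west -25.33333, east -25.32500.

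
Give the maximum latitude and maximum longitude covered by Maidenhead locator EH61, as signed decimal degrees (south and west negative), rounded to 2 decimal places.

-18.00, -86.00

Field E=4, H=7: +4·20° lon, +7·10° lat → SW at lon -100°, lat -20°.
Square 6, 1: +6·2° lon, +1·1° lat → SW at lon -88°, lat -19°.
Cell spans 2° lon × 1° lat. NE corner is SW corner plus one full cell.
latitude -18.00, longitude -86.00.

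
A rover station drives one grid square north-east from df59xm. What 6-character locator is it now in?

DF69an

Longitude subsquare x = 23; +1 → 24, wraps to 0 = a, carry into square.
Longitude square 5; +1 → 6.
Latitude subsquare m = 12; +1 → 13 = n.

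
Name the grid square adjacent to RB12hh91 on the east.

RB12ih01

Longitude extended square 9; +1 → 10, wraps to 0, carry into subsquare.
Longitude subsquare h = 7; +1 → 8 = i.
The latitude characters are unchanged.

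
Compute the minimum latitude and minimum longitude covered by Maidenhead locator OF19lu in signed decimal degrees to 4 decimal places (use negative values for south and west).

Field O=14, F=5: +14·20° lon, +5·10° lat → SW at lon 100°, lat -40°.
Square 1, 9: +1·2° lon, +9·1° lat → SW at lon 102°, lat -31°.
Subsquare l=11, u=20: +11·0.0833333° lon, +20·0.0416667° lat → SW at lon 102.917°, lat -30.1667°.
latitude -30.1667, longitude 102.9167.

-30.1667, 102.9167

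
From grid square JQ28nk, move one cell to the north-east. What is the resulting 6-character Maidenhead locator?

Longitude subsquare n = 13; +1 → 14 = o.
Latitude subsquare k = 10; +1 → 11 = l.

JQ28ol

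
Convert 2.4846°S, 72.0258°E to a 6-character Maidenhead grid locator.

MI67am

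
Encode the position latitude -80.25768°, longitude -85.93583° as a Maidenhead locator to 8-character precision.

EA79ar78

Shift to the Maidenhead origin (180°W, 90°S): lon 94.06417, lat 9.74232.
Field: 94.06417/20 → 4 → E, 9.74232/10 → 0 → A; chars EA.
Square: 14.06417/2 → 7, 9.74232/1 → 9; chars 79.
Subsquare: 0.06417/0.0833333 → 0 → a, 0.74232/0.0416667 → 17 → r; chars ar.
Extended square: 0.06417/0.00833333 → 7, 0.03399/0.00416667 → 8; chars 78.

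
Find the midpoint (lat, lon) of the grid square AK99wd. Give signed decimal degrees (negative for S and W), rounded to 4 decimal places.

19.1458, -160.1250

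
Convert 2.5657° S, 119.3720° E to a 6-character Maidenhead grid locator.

OI97qk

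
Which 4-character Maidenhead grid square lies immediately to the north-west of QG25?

Longitude square 2; −1 → 1.
Latitude square 5; +1 → 6.

QG16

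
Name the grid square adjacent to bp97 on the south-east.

Longitude square 9; +1 → 10, wraps to 0, carry into field.
Longitude field B = 1; +1 → 2 = C.
Latitude square 7; −1 → 6.

CP06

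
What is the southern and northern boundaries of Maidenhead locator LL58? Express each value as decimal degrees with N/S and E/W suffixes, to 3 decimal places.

28.000° N, 29.000° N

Field L=11, L=11: +11·20° lon, +11·10° lat → SW at lon 40°, lat 20°.
Square 5, 8: +5·2° lon, +8·1° lat → SW at lon 50°, lat 28°.
Cell spans 2° lon × 1° lat.
south 28.000° N, north 29.000° N.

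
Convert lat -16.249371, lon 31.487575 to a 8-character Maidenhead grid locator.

Offset from 180°W / 90°S: lon 211.48757°, lat 73.75063°.
Field: 211.48757/20 → 10 → K, 73.75063/10 → 7 → H; chars KH.
Square: 11.48757/2 → 5, 3.75063/1 → 3; chars 53.
Subsquare: 1.48757/0.0833333 → 17 → r, 0.75063/0.0416667 → 18 → s; chars rs.
Extended square: 0.07091/0.00833333 → 8, 0.00063/0.00416667 → 0; chars 80.

KH53rs80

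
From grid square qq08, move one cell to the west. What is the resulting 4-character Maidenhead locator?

Longitude square 0; −1 → -1, wraps to 9, carry into field.
Longitude field Q = 16; −1 → 15 = P.
The latitude characters are unchanged.

PQ98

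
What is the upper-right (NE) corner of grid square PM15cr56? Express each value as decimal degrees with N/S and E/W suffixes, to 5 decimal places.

Field P=15, M=12: +15·20° lon, +12·10° lat → SW at lon 120°, lat 30°.
Square 1, 5: +1·2° lon, +5·1° lat → SW at lon 122°, lat 35°.
Subsquare c=2, r=17: +2·0.0833333° lon, +17·0.0416667° lat → SW at lon 122.167°, lat 35.7083°.
Extended square 5, 6: +5·0.00833333° lon, +6·0.00416667° lat → SW at lon 122.208°, lat 35.7333°.
Cell spans 0.00833333° lon × 0.00416667° lat. NE corner is SW corner plus one full cell.
latitude 35.73750° N, longitude 122.21667° E.

35.73750° N, 122.21667° E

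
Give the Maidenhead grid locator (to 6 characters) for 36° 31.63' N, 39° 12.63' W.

HM06jm

Add 180° to longitude and 90° to latitude: 140.7895, 126.5272.
Field: 140.7895/20 → 7 → H, 126.5272/10 → 12 → M; chars HM.
Square: 0.7895/2 → 0, 6.5272/1 → 6; chars 06.
Subsquare: 0.7895/0.0833333 → 9 → j, 0.5272/0.0416667 → 12 → m; chars jm.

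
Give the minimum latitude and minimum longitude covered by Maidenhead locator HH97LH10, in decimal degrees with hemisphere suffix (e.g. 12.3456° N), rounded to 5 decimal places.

12.70833° S, 21.07500° W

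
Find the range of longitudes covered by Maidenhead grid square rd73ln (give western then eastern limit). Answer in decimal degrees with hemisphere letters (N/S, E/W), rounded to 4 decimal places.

174.9167° E, 175.0000° E

Field R=17, D=3: +17·20° lon, +3·10° lat → SW at lon 160°, lat -60°.
Square 7, 3: +7·2° lon, +3·1° lat → SW at lon 174°, lat -57°.
Subsquare l=11, n=13: +11·0.0833333° lon, +13·0.0416667° lat → SW at lon 174.917°, lat -56.4583°.
Cell spans 0.0833333° lon × 0.0416667° lat.
west 174.9167° E, east 175.0000° E.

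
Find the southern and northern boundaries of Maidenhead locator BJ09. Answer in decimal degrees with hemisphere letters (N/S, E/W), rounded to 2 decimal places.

9.00° N, 10.00° N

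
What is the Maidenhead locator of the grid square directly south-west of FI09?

EI98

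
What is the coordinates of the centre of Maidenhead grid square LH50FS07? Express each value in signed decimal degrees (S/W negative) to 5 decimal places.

-19.21875, 50.42083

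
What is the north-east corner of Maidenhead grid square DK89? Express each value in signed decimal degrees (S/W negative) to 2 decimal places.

20.00, -102.00

Field D=3, K=10: +3·20° lon, +10·10° lat → SW at lon -120°, lat 10°.
Square 8, 9: +8·2° lon, +9·1° lat → SW at lon -104°, lat 19°.
Cell spans 2° lon × 1° lat. NE corner is SW corner plus one full cell.
latitude 20.00, longitude -102.00.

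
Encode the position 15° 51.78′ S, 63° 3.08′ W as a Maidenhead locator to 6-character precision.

Add 180° to longitude and 90° to latitude: 116.9487, 74.1370.
Field: 116.9487/20 → 5 → F, 74.1370/10 → 7 → H; chars FH.
Square: 16.9487/2 → 8, 4.1370/1 → 4; chars 84.
Subsquare: 0.9487/0.0833333 → 11 → l, 0.1370/0.0416667 → 3 → d; chars ld.

FH84ld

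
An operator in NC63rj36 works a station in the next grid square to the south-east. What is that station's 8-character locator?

Longitude extended square 3; +1 → 4.
Latitude extended square 6; −1 → 5.

NC63rj45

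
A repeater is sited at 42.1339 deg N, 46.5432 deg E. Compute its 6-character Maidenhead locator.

Shift to the Maidenhead origin (180°W, 90°S): lon 226.5432, lat 132.1339.
Field: 226.5432/20 → 11 → L, 132.1339/10 → 13 → N; chars LN.
Square: 6.5432/2 → 3, 2.1339/1 → 2; chars 32.
Subsquare: 0.5432/0.0833333 → 6 → g, 0.1339/0.0416667 → 3 → d; chars gd.

LN32gd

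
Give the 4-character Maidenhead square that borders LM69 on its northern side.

LN60

Latitude square 9; +1 → 10, wraps to 0, carry into field.
Latitude field M = 12; +1 → 13 = N.
The longitude characters are unchanged.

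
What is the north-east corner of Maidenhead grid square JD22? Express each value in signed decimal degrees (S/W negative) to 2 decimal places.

-57.00, 6.00

Field J=9, D=3: +9·20° lon, +3·10° lat → SW at lon 0°, lat -60°.
Square 2, 2: +2·2° lon, +2·1° lat → SW at lon 4°, lat -58°.
Cell spans 2° lon × 1° lat. NE corner is SW corner plus one full cell.
latitude -57.00, longitude 6.00.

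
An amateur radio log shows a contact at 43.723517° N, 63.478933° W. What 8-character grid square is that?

FN83gr23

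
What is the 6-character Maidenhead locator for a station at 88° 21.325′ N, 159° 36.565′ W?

Add 180° to longitude and 90° to latitude: 20.3906, 178.3554.
Field (20°×10°, letters A–R): 20.3906/20 → 1 → B, 178.3554/10 → 17 → R; chars BR.
Square (2°×1°, digits 0–9): 0.3906/2 → 0, 8.3554/1 → 8; chars 08.
Subsquare (5′×2.5′, letters a–x): 0.3906/0.0833333 → 4 → e, 0.3554/0.0416667 → 8 → i; chars ei.

BR08ei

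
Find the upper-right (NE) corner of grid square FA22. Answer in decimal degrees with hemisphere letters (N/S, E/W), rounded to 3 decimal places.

87.000° S, 74.000° W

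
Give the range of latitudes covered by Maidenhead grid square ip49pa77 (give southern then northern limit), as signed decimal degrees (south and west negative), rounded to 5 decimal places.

69.02917, 69.03333

Field I=8, P=15: +8·20° lon, +15·10° lat → SW at lon -20°, lat 60°.
Square 4, 9: +4·2° lon, +9·1° lat → SW at lon -12°, lat 69°.
Subsquare p=15, a=0: +15·0.0833333° lon, +0·0.0416667° lat → SW at lon -10.75°, lat 69°.
Extended square 7, 7: +7·0.00833333° lon, +7·0.00416667° lat → SW at lon -10.6917°, lat 69.0292°.
Cell spans 0.00833333° lon × 0.00416667° lat.
south 69.02917, north 69.03333.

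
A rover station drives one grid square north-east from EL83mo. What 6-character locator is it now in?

EL83np

Longitude subsquare m = 12; +1 → 13 = n.
Latitude subsquare o = 14; +1 → 15 = p.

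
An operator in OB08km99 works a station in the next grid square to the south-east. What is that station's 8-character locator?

OB08lm08

Longitude extended square 9; +1 → 10, wraps to 0, carry into subsquare.
Longitude subsquare k = 10; +1 → 11 = l.
Latitude extended square 9; −1 → 8.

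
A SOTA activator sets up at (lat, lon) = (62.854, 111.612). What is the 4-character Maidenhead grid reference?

OP52

Add 180° to longitude and 90° to latitude: 291.61, 152.85.
Field: 291.61/20 → 14 → O, 152.85/10 → 15 → P; chars OP.
Square: 11.61/2 → 5, 2.85/1 → 2; chars 52.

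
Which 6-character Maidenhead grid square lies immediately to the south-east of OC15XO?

OC25an

Longitude subsquare x = 23; +1 → 24, wraps to 0 = a, carry into square.
Longitude square 1; +1 → 2.
Latitude subsquare o = 14; −1 → 13 = n.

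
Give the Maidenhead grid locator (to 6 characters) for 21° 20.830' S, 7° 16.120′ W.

IG68ip

Offset from 180°W / 90°S: lon 172.7313°, lat 68.6528°.
Field (20°×10°, letters A–R): lon ⌊172.7313/20⌋ = 8 → I; lat ⌊68.6528/10⌋ = 6 → G.
Square (2°×1°, digits 0–9): lon ⌊12.7313/2⌋ = 6; lat ⌊8.6528/1⌋ = 8.
Subsquare (5′×2.5′, letters a–x): lon ⌊0.7313/0.0833333⌋ = 8 → i; lat ⌊0.6528/0.0416667⌋ = 15 → p.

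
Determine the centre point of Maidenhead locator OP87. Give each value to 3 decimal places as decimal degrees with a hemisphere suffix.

67.500° N, 117.000° E

Field O=14, P=15: +14·20° lon, +15·10° lat → SW at lon 100°, lat 60°.
Square 8, 7: +8·2° lon, +7·1° lat → SW at lon 116°, lat 67°.
Cell spans 2° lon × 1° lat. Centre is SW corner plus half of each.
latitude 67.500° N, longitude 117.000° E.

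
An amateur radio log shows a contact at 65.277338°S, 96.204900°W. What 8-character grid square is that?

Shift to the Maidenhead origin (180°W, 90°S): lon 83.79510, lat 24.72266.
Field: lon ⌊83.79510/20⌋ = 4 → E; lat ⌊24.72266/10⌋ = 2 → C.
Square: lon ⌊3.79510/2⌋ = 1; lat ⌊4.72266/1⌋ = 4.
Subsquare: lon ⌊1.79510/0.0833333⌋ = 21 → v; lat ⌊0.72266/0.0416667⌋ = 17 → r.
Extended square: lon ⌊0.04510/0.00833333⌋ = 5; lat ⌊0.01433/0.00416667⌋ = 3.

EC14vr53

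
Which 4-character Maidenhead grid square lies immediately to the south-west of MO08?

Longitude square 0; −1 → -1, wraps to 9, carry into field.
Longitude field M = 12; −1 → 11 = L.
Latitude square 8; −1 → 7.

LO97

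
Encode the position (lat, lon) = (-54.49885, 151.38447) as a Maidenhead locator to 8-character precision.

QD55qm60

Offset from 180°W / 90°S: lon 331.38447°, lat 35.50115°.
Field (20°×10°, letters A–R): 331.38447/20 → 16 → Q, 35.50115/10 → 3 → D; chars QD.
Square (2°×1°, digits 0–9): 11.38447/2 → 5, 5.50115/1 → 5; chars 55.
Subsquare (5′×2.5′, letters a–x): 1.38447/0.0833333 → 16 → q, 0.50115/0.0416667 → 12 → m; chars qm.
Extended square (30″×15″, digits 0–9): 0.05114/0.00833333 → 6, 0.00115/0.00416667 → 0; chars 60.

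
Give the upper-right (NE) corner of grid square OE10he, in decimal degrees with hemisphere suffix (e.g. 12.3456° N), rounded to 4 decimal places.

Field O=14, E=4: +14·20° lon, +4·10° lat → SW at lon 100°, lat -50°.
Square 1, 0: +1·2° lon, +0·1° lat → SW at lon 102°, lat -50°.
Subsquare h=7, e=4: +7·0.0833333° lon, +4·0.0416667° lat → SW at lon 102.583°, lat -49.8333°.
Cell spans 0.0833333° lon × 0.0416667° lat. NE corner is SW corner plus one full cell.
latitude 49.7917° S, longitude 102.6667° E.

49.7917° S, 102.6667° E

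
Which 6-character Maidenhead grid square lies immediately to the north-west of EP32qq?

Longitude subsquare q = 16; −1 → 15 = p.
Latitude subsquare q = 16; +1 → 17 = r.

EP32pr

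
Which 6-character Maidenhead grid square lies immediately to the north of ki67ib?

KI67ic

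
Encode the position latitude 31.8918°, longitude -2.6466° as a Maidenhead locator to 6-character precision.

Shift to the Maidenhead origin (180°W, 90°S): lon 177.3534, lat 121.8918.
Field: lon ⌊177.3534/20⌋ = 8 → I; lat ⌊121.8918/10⌋ = 12 → M.
Square: lon ⌊17.3534/2⌋ = 8; lat ⌊1.8918/1⌋ = 1.
Subsquare: lon ⌊1.3534/0.0833333⌋ = 16 → q; lat ⌊0.8918/0.0416667⌋ = 21 → v.

IM81qv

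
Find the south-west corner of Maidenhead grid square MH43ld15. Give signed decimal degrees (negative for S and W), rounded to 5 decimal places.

Field M=12, H=7: +12·20° lon, +7·10° lat → SW at lon 60°, lat -20°.
Square 4, 3: +4·2° lon, +3·1° lat → SW at lon 68°, lat -17°.
Subsquare l=11, d=3: +11·0.0833333° lon, +3·0.0416667° lat → SW at lon 68.9167°, lat -16.875°.
Extended square 1, 5: +1·0.00833333° lon, +5·0.00416667° lat → SW at lon 68.925°, lat -16.8542°.
latitude -16.85417, longitude 68.92500.

-16.85417, 68.92500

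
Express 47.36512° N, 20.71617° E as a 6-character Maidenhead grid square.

Add 180° to longitude and 90° to latitude: 200.7162, 137.3651.
Field: 200.7162/20 → 10 → K, 137.3651/10 → 13 → N; chars KN.
Square: 0.7162/2 → 0, 7.3651/1 → 7; chars 07.
Subsquare: 0.7162/0.0833333 → 8 → i, 0.3651/0.0416667 → 8 → i; chars ii.

KN07ii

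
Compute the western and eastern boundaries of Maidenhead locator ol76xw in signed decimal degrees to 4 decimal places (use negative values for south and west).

115.9167, 116.0000

Field O=14, L=11: +14·20° lon, +11·10° lat → SW at lon 100°, lat 20°.
Square 7, 6: +7·2° lon, +6·1° lat → SW at lon 114°, lat 26°.
Subsquare x=23, w=22: +23·0.0833333° lon, +22·0.0416667° lat → SW at lon 115.917°, lat 26.9167°.
Cell spans 0.0833333° lon × 0.0416667° lat.
west 115.9167, east 116.0000.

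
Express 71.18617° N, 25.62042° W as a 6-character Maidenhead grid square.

HQ71ee

Offset from 180°W / 90°S: lon 154.3796°, lat 161.1862°.
Field: 154.3796/20 → 7 → H, 161.1862/10 → 16 → Q; chars HQ.
Square: 14.3796/2 → 7, 1.1862/1 → 1; chars 71.
Subsquare: 0.3796/0.0833333 → 4 → e, 0.1862/0.0416667 → 4 → e; chars ee.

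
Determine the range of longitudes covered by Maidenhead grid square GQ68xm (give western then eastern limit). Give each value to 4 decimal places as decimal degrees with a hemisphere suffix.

46.0833° W, 46.0000° W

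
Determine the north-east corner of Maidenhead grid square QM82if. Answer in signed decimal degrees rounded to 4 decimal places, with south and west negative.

Field Q=16, M=12: +16·20° lon, +12·10° lat → SW at lon 140°, lat 30°.
Square 8, 2: +8·2° lon, +2·1° lat → SW at lon 156°, lat 32°.
Subsquare i=8, f=5: +8·0.0833333° lon, +5·0.0416667° lat → SW at lon 156.667°, lat 32.2083°.
Cell spans 0.0833333° lon × 0.0416667° lat. NE corner is SW corner plus one full cell.
latitude 32.2500, longitude 156.7500.

32.2500, 156.7500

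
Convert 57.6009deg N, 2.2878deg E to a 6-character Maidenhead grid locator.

Shift to the Maidenhead origin (180°W, 90°S): lon 182.2878, lat 147.6009.
Field: lon ⌊182.2878/20⌋ = 9 → J; lat ⌊147.6009/10⌋ = 14 → O.
Square: lon ⌊2.2878/2⌋ = 1; lat ⌊7.6009/1⌋ = 7.
Subsquare: lon ⌊0.2878/0.0833333⌋ = 3 → d; lat ⌊0.6009/0.0416667⌋ = 14 → o.

JO17do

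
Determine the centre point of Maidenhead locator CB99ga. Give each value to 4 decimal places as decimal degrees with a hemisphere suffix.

Field C=2, B=1: +2·20° lon, +1·10° lat → SW at lon -140°, lat -80°.
Square 9, 9: +9·2° lon, +9·1° lat → SW at lon -122°, lat -71°.
Subsquare g=6, a=0: +6·0.0833333° lon, +0·0.0416667° lat → SW at lon -121.5°, lat -71°.
Cell spans 0.0833333° lon × 0.0416667° lat. Centre is SW corner plus half of each.
latitude 70.9792° S, longitude 121.4583° W.

70.9792° S, 121.4583° W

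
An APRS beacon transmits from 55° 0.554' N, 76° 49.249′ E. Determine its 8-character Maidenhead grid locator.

Add 180° to longitude and 90° to latitude: 256.82082, 145.00923.
Field: 256.82082/20 → 12 → M, 145.00923/10 → 14 → O; chars MO.
Square: 16.82082/2 → 8, 5.00923/1 → 5; chars 85.
Subsquare: 0.82082/0.0833333 → 9 → j, 0.00923/0.0416667 → 0 → a; chars ja.
Extended square: 0.07082/0.00833333 → 8, 0.00923/0.00416667 → 2; chars 82.

MO85ja82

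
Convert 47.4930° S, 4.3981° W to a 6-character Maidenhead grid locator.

Offset from 180°W / 90°S: lon 175.6019°, lat 42.5070°.
Field: 175.6019/20 → 8 → I, 42.5070/10 → 4 → E; chars IE.
Square: 15.6019/2 → 7, 2.5070/1 → 2; chars 72.
Subsquare: 1.6019/0.0833333 → 19 → t, 0.5070/0.0416667 → 12 → m; chars tm.

IE72tm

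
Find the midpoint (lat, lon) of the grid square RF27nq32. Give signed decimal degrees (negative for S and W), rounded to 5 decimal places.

-32.32292, 165.11250

Field R=17, F=5: +17·20° lon, +5·10° lat → SW at lon 160°, lat -40°.
Square 2, 7: +2·2° lon, +7·1° lat → SW at lon 164°, lat -33°.
Subsquare n=13, q=16: +13·0.0833333° lon, +16·0.0416667° lat → SW at lon 165.083°, lat -32.3333°.
Extended square 3, 2: +3·0.00833333° lon, +2·0.00416667° lat → SW at lon 165.108°, lat -32.325°.
Cell spans 0.00833333° lon × 0.00416667° lat. Centre is SW corner plus half of each.
latitude -32.32292, longitude 165.11250.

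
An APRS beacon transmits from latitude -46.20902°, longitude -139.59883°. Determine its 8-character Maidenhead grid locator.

Shift to the Maidenhead origin (180°W, 90°S): lon 40.40117, lat 43.79098.
Field (20°×10°, letters A–R): lon ⌊40.40117/20⌋ = 2 → C; lat ⌊43.79098/10⌋ = 4 → E.
Square (2°×1°, digits 0–9): lon ⌊0.40117/2⌋ = 0; lat ⌊3.79098/1⌋ = 3.
Subsquare (5′×2.5′, letters a–x): lon ⌊0.40117/0.0833333⌋ = 4 → e; lat ⌊0.79098/0.0416667⌋ = 18 → s.
Extended square (30″×15″, digits 0–9): lon ⌊0.06784/0.00833333⌋ = 8; lat ⌊0.04098/0.00416667⌋ = 9.

CE03es89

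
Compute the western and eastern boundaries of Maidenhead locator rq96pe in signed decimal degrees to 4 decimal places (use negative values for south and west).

179.2500, 179.3333

Field R=17, Q=16: +17·20° lon, +16·10° lat → SW at lon 160°, lat 70°.
Square 9, 6: +9·2° lon, +6·1° lat → SW at lon 178°, lat 76°.
Subsquare p=15, e=4: +15·0.0833333° lon, +4·0.0416667° lat → SW at lon 179.25°, lat 76.1667°.
Cell spans 0.0833333° lon × 0.0416667° lat.
west 179.2500, east 179.3333.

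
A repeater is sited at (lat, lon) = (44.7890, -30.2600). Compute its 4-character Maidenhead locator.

HN44

Add 180° to longitude and 90° to latitude: 149.74, 134.79.
Field: 149.74/20 → 7 → H, 134.79/10 → 13 → N; chars HN.
Square: 9.74/2 → 4, 4.79/1 → 4; chars 44.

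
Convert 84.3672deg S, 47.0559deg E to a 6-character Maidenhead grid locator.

Shift to the Maidenhead origin (180°W, 90°S): lon 227.0559, lat 5.6328.
Field: 227.0559/20 → 11 → L, 5.6328/10 → 0 → A; chars LA.
Square: 7.0559/2 → 3, 5.6328/1 → 5; chars 35.
Subsquare: 1.0559/0.0833333 → 12 → m, 0.6328/0.0416667 → 15 → p; chars mp.

LA35mp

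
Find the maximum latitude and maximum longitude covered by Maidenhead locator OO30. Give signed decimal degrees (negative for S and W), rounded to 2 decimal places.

Field O=14, O=14: +14·20° lon, +14·10° lat → SW at lon 100°, lat 50°.
Square 3, 0: +3·2° lon, +0·1° lat → SW at lon 106°, lat 50°.
Cell spans 2° lon × 1° lat. NE corner is SW corner plus one full cell.
latitude 51.00, longitude 108.00.

51.00, 108.00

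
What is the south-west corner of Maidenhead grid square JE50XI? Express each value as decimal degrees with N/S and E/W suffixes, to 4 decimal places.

Field J=9, E=4: +9·20° lon, +4·10° lat → SW at lon 0°, lat -50°.
Square 5, 0: +5·2° lon, +0·1° lat → SW at lon 10°, lat -50°.
Subsquare x=23, i=8: +23·0.0833333° lon, +8·0.0416667° lat → SW at lon 11.9167°, lat -49.6667°.
latitude 49.6667° S, longitude 11.9167° E.

49.6667° S, 11.9167° E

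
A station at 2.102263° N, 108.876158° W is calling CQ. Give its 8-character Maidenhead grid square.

Shift to the Maidenhead origin (180°W, 90°S): lon 71.12384, lat 92.10226.
Field: 71.12384/20 → 3 → D, 92.10226/10 → 9 → J; chars DJ.
Square: 11.12384/2 → 5, 2.10226/1 → 2; chars 52.
Subsquare: 1.12384/0.0833333 → 13 → n, 0.10226/0.0416667 → 2 → c; chars nc.
Extended square: 0.04051/0.00833333 → 4, 0.01893/0.00416667 → 4; chars 44.

DJ52nc44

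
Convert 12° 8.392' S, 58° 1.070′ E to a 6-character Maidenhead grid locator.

LH97au

Shift to the Maidenhead origin (180°W, 90°S): lon 238.0178, lat 77.8601.
Field: 238.0178/20 → 11 → L, 77.8601/10 → 7 → H; chars LH.
Square: 18.0178/2 → 9, 7.8601/1 → 7; chars 97.
Subsquare: 0.0178/0.0833333 → 0 → a, 0.8601/0.0416667 → 20 → u; chars au.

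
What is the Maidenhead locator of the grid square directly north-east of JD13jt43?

JD13jt54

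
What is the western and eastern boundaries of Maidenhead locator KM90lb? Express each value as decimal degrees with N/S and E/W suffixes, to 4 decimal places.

38.9167° E, 39.0000° E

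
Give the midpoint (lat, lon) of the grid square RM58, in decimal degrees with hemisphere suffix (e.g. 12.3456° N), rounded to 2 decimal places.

38.50° N, 171.00° E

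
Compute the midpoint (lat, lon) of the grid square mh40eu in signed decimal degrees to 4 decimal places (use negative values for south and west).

-19.1458, 68.3750

Field M=12, H=7: +12·20° lon, +7·10° lat → SW at lon 60°, lat -20°.
Square 4, 0: +4·2° lon, +0·1° lat → SW at lon 68°, lat -20°.
Subsquare e=4, u=20: +4·0.0833333° lon, +20·0.0416667° lat → SW at lon 68.3333°, lat -19.1667°.
Cell spans 0.0833333° lon × 0.0416667° lat. Centre is SW corner plus half of each.
latitude -19.1458, longitude 68.3750.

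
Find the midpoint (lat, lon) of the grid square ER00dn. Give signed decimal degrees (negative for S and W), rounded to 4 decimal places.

80.5625, -99.7083

Field E=4, R=17: +4·20° lon, +17·10° lat → SW at lon -100°, lat 80°.
Square 0, 0: +0·2° lon, +0·1° lat → SW at lon -100°, lat 80°.
Subsquare d=3, n=13: +3·0.0833333° lon, +13·0.0416667° lat → SW at lon -99.75°, lat 80.5417°.
Cell spans 0.0833333° lon × 0.0416667° lat. Centre is SW corner plus half of each.
latitude 80.5625, longitude -99.7083.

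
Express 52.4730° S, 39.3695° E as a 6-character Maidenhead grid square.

KD97qm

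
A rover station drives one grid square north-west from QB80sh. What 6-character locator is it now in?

Longitude subsquare s = 18; −1 → 17 = r.
Latitude subsquare h = 7; +1 → 8 = i.

QB80ri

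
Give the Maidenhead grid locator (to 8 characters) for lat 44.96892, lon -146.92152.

BN64mx92

Add 180° to longitude and 90° to latitude: 33.07848, 134.96892.
Field: lon ⌊33.07848/20⌋ = 1 → B; lat ⌊134.96892/10⌋ = 13 → N.
Square: lon ⌊13.07848/2⌋ = 6; lat ⌊4.96892/1⌋ = 4.
Subsquare: lon ⌊1.07848/0.0833333⌋ = 12 → m; lat ⌊0.96892/0.0416667⌋ = 23 → x.
Extended square: lon ⌊0.07848/0.00833333⌋ = 9; lat ⌊0.01059/0.00416667⌋ = 2.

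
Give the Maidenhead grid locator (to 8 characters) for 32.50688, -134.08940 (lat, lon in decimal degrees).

Shift to the Maidenhead origin (180°W, 90°S): lon 45.91060, lat 122.50688.
Field: lon ⌊45.91060/20⌋ = 2 → C; lat ⌊122.50688/10⌋ = 12 → M.
Square: lon ⌊5.91060/2⌋ = 2; lat ⌊2.50688/1⌋ = 2.
Subsquare: lon ⌊1.91060/0.0833333⌋ = 22 → w; lat ⌊0.50688/0.0416667⌋ = 12 → m.
Extended square: lon ⌊0.07727/0.00833333⌋ = 9; lat ⌊0.00688/0.00416667⌋ = 1.

CM22wm91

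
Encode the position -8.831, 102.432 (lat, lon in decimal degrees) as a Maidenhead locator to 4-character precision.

Offset from 180°W / 90°S: lon 282.43°, lat 81.17°.
Field: lon ⌊282.43/20⌋ = 14 → O; lat ⌊81.17/10⌋ = 8 → I.
Square: lon ⌊2.43/2⌋ = 1; lat ⌊1.17/1⌋ = 1.

OI11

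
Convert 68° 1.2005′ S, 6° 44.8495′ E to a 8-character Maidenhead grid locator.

Offset from 180°W / 90°S: lon 186.74749°, lat 21.97999°.
Field (20°×10°, letters A–R): 186.74749/20 → 9 → J, 21.97999/10 → 2 → C; chars JC.
Square (2°×1°, digits 0–9): 6.74749/2 → 3, 1.97999/1 → 1; chars 31.
Subsquare (5′×2.5′, letters a–x): 0.74749/0.0833333 → 8 → i, 0.97999/0.0416667 → 23 → x; chars ix.
Extended square (30″×15″, digits 0–9): 0.08082/0.00833333 → 9, 0.02166/0.00416667 → 5; chars 95.

JC31ix95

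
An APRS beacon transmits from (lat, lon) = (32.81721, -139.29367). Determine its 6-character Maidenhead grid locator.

Offset from 180°W / 90°S: lon 40.7063°, lat 122.8172°.
Field: 40.7063/20 → 2 → C, 122.8172/10 → 12 → M; chars CM.
Square: 0.7063/2 → 0, 2.8172/1 → 2; chars 02.
Subsquare: 0.7063/0.0833333 → 8 → i, 0.8172/0.0416667 → 19 → t; chars it.

CM02it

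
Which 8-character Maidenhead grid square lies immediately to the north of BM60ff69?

BM60fg60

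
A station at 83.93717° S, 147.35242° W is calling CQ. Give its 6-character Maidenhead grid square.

BA66hb

Add 180° to longitude and 90° to latitude: 32.6476, 6.0628.
Field: lon ⌊32.6476/20⌋ = 1 → B; lat ⌊6.0628/10⌋ = 0 → A.
Square: lon ⌊12.6476/2⌋ = 6; lat ⌊6.0628/1⌋ = 6.
Subsquare: lon ⌊0.6476/0.0833333⌋ = 7 → h; lat ⌊0.0628/0.0416667⌋ = 1 → b.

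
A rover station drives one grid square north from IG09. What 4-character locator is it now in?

IH00

Latitude square 9; +1 → 10, wraps to 0, carry into field.
Latitude field G = 6; +1 → 7 = H.
The longitude characters are unchanged.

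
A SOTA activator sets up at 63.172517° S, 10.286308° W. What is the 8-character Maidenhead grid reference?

Add 180° to longitude and 90° to latitude: 169.71369, 26.82748.
Field: lon ⌊169.71369/20⌋ = 8 → I; lat ⌊26.82748/10⌋ = 2 → C.
Square: lon ⌊9.71369/2⌋ = 4; lat ⌊6.82748/1⌋ = 6.
Subsquare: lon ⌊1.71369/0.0833333⌋ = 20 → u; lat ⌊0.82748/0.0416667⌋ = 19 → t.
Extended square: lon ⌊0.04703/0.00833333⌋ = 5; lat ⌊0.03582/0.00416667⌋ = 8.

IC46ut58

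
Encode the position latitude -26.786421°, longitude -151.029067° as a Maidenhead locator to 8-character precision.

BG43lf61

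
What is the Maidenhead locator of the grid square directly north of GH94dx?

Latitude subsquare x = 23; +1 → 24, wraps to 0 = a, carry into square.
Latitude square 4; +1 → 5.
The longitude characters are unchanged.

GH95da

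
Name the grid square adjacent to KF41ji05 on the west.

Longitude extended square 0; −1 → -1, wraps to 9, carry into subsquare.
Longitude subsquare j = 9; −1 → 8 = i.
The latitude characters are unchanged.

KF41ii95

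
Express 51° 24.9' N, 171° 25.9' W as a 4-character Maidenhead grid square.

AO41

Offset from 180°W / 90°S: lon 8.57°, lat 141.41°.
Field: 8.57/20 → 0 → A, 141.41/10 → 14 → O; chars AO.
Square: 8.57/2 → 4, 1.41/1 → 1; chars 41.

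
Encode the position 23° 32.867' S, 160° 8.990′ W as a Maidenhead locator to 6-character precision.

AG96wk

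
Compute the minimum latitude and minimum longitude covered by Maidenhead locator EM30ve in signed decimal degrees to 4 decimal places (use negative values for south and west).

Field E=4, M=12: +4·20° lon, +12·10° lat → SW at lon -100°, lat 30°.
Square 3, 0: +3·2° lon, +0·1° lat → SW at lon -94°, lat 30°.
Subsquare v=21, e=4: +21·0.0833333° lon, +4·0.0416667° lat → SW at lon -92.25°, lat 30.1667°.
latitude 30.1667, longitude -92.2500.

30.1667, -92.2500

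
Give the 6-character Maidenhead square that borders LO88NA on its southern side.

Latitude subsquare a = 0; −1 → -1, wraps to 23 = x, carry into square.
Latitude square 8; −1 → 7.
The longitude characters are unchanged.

LO87nx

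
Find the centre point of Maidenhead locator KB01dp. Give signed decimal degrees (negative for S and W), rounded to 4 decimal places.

-78.3542, 20.2917

Field K=10, B=1: +10·20° lon, +1·10° lat → SW at lon 20°, lat -80°.
Square 0, 1: +0·2° lon, +1·1° lat → SW at lon 20°, lat -79°.
Subsquare d=3, p=15: +3·0.0833333° lon, +15·0.0416667° lat → SW at lon 20.25°, lat -78.375°.
Cell spans 0.0833333° lon × 0.0416667° lat. Centre is SW corner plus half of each.
latitude -78.3542, longitude 20.2917.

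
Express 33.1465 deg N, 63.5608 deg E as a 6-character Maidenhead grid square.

MM13sd

Shift to the Maidenhead origin (180°W, 90°S): lon 243.5608, lat 123.1465.
Field: lon ⌊243.5608/20⌋ = 12 → M; lat ⌊123.1465/10⌋ = 12 → M.
Square: lon ⌊3.5608/2⌋ = 1; lat ⌊3.1465/1⌋ = 3.
Subsquare: lon ⌊1.5608/0.0833333⌋ = 18 → s; lat ⌊0.1465/0.0416667⌋ = 3 → d.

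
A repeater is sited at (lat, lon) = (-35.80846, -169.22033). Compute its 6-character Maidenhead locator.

Offset from 180°W / 90°S: lon 10.7797°, lat 54.1915°.
Field: 10.7797/20 → 0 → A, 54.1915/10 → 5 → F; chars AF.
Square: 10.7797/2 → 5, 4.1915/1 → 4; chars 54.
Subsquare: 0.7797/0.0833333 → 9 → j, 0.1915/0.0416667 → 4 → e; chars je.

AF54je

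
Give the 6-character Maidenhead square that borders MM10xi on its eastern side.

MM20ai

Longitude subsquare x = 23; +1 → 24, wraps to 0 = a, carry into square.
Longitude square 1; +1 → 2.
The latitude characters are unchanged.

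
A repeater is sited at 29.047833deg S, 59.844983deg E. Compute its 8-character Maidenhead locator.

Add 180° to longitude and 90° to latitude: 239.84498, 60.95217.
Field (20°×10°, letters A–R): lon ⌊239.84498/20⌋ = 11 → L; lat ⌊60.95217/10⌋ = 6 → G.
Square (2°×1°, digits 0–9): lon ⌊19.84498/2⌋ = 9; lat ⌊0.95217/1⌋ = 0.
Subsquare (5′×2.5′, letters a–x): lon ⌊1.84498/0.0833333⌋ = 22 → w; lat ⌊0.95217/0.0416667⌋ = 22 → w.
Extended square (30″×15″, digits 0–9): lon ⌊0.01165/0.00833333⌋ = 1; lat ⌊0.03550/0.00416667⌋ = 8.

LG90ww18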